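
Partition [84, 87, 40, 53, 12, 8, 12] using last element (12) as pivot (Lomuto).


Pivot: 12
  12 <= 12: swap -> [12, 87, 40, 53, 84, 8, 12]
  8 <= 12: swap -> [12, 8, 40, 53, 84, 87, 12]
Place pivot at 2: [12, 8, 12, 53, 84, 87, 40]

Partitioned: [12, 8, 12, 53, 84, 87, 40]


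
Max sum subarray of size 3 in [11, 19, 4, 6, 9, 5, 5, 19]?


[0:3]: 34
[1:4]: 29
[2:5]: 19
[3:6]: 20
[4:7]: 19
[5:8]: 29

Max: 34 at [0:3]


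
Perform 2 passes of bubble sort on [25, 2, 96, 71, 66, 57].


Initial: [25, 2, 96, 71, 66, 57]
Pass 1: [2, 25, 71, 66, 57, 96] (4 swaps)
Pass 2: [2, 25, 66, 57, 71, 96] (2 swaps)

After 2 passes: [2, 25, 66, 57, 71, 96]


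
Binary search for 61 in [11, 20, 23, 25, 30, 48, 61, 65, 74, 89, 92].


Step 1: lo=0, hi=10, mid=5, val=48
Step 2: lo=6, hi=10, mid=8, val=74
Step 3: lo=6, hi=7, mid=6, val=61

Found at index 6


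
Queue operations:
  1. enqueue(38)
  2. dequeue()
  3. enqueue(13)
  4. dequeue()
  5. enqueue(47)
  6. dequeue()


enqueue(38) -> [38]
dequeue()->38, []
enqueue(13) -> [13]
dequeue()->13, []
enqueue(47) -> [47]
dequeue()->47, []

Final queue: []


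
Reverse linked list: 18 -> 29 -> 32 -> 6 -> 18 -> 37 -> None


Step 1: curr=18, set curr.next=prev(None) | reversed so far: 18
Step 2: curr=29, set curr.next=prev(18) | reversed so far: 29 -> 18
Step 3: curr=32, set curr.next=prev(29) | reversed so far: 32 -> 29 -> 18
Step 4: curr=6, set curr.next=prev(32) | reversed so far: 6 -> 32 -> 29 -> 18
Step 5: curr=18, set curr.next=prev(6) | reversed so far: 18 -> 6 -> 32 -> 29 -> 18
Step 6: curr=37, set curr.next=prev(18) | reversed so far: 37 -> 18 -> 6 -> 32 -> 29 -> 18

37 -> 18 -> 6 -> 32 -> 29 -> 18 -> None


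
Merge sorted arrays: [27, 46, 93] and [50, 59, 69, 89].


Take 27 from A
Take 46 from A
Take 50 from B
Take 59 from B
Take 69 from B
Take 89 from B

Merged: [27, 46, 50, 59, 69, 89, 93]


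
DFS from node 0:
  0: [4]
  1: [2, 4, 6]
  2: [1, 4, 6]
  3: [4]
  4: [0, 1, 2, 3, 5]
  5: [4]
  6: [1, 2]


Visit 0, push [4]
Visit 4, push [5, 3, 2, 1]
Visit 1, push [6, 2]
Visit 2, push [6]
Visit 6, push []
Visit 3, push []
Visit 5, push []

DFS order: [0, 4, 1, 2, 6, 3, 5]


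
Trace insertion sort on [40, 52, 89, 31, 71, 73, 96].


Initial: [40, 52, 89, 31, 71, 73, 96]
Insert 52: [40, 52, 89, 31, 71, 73, 96]
Insert 89: [40, 52, 89, 31, 71, 73, 96]
Insert 31: [31, 40, 52, 89, 71, 73, 96]
Insert 71: [31, 40, 52, 71, 89, 73, 96]
Insert 73: [31, 40, 52, 71, 73, 89, 96]
Insert 96: [31, 40, 52, 71, 73, 89, 96]

Sorted: [31, 40, 52, 71, 73, 89, 96]


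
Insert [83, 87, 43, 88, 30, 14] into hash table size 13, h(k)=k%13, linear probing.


Insert 83: h=5 -> slot 5
Insert 87: h=9 -> slot 9
Insert 43: h=4 -> slot 4
Insert 88: h=10 -> slot 10
Insert 30: h=4, 2 probes -> slot 6
Insert 14: h=1 -> slot 1

Table: [None, 14, None, None, 43, 83, 30, None, None, 87, 88, None, None]


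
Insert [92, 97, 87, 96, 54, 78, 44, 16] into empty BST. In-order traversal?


Insert 92: root
Insert 97: R from 92
Insert 87: L from 92
Insert 96: R from 92 -> L from 97
Insert 54: L from 92 -> L from 87
Insert 78: L from 92 -> L from 87 -> R from 54
Insert 44: L from 92 -> L from 87 -> L from 54
Insert 16: L from 92 -> L from 87 -> L from 54 -> L from 44

In-order: [16, 44, 54, 78, 87, 92, 96, 97]


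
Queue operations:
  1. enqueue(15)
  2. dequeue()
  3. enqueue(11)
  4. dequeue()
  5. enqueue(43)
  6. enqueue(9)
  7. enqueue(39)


enqueue(15) -> [15]
dequeue()->15, []
enqueue(11) -> [11]
dequeue()->11, []
enqueue(43) -> [43]
enqueue(9) -> [43, 9]
enqueue(39) -> [43, 9, 39]

Final queue: [43, 9, 39]


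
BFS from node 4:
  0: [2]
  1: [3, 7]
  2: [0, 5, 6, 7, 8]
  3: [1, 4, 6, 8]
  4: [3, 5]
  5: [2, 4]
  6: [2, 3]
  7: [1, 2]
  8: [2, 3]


Visit 4, enqueue [3, 5]
Visit 3, enqueue [1, 6, 8]
Visit 5, enqueue [2]
Visit 1, enqueue [7]
Visit 6, enqueue []
Visit 8, enqueue []
Visit 2, enqueue [0]
Visit 7, enqueue []
Visit 0, enqueue []

BFS order: [4, 3, 5, 1, 6, 8, 2, 7, 0]


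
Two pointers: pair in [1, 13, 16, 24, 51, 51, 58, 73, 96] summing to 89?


lo=0(1)+hi=8(96)=97
lo=0(1)+hi=7(73)=74
lo=1(13)+hi=7(73)=86
lo=2(16)+hi=7(73)=89

Yes: 16+73=89


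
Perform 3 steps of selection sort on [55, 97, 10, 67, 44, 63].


Initial: [55, 97, 10, 67, 44, 63]
Step 1: min=10 at 2
  Swap: [10, 97, 55, 67, 44, 63]
Step 2: min=44 at 4
  Swap: [10, 44, 55, 67, 97, 63]
Step 3: min=55 at 2
  Swap: [10, 44, 55, 67, 97, 63]

After 3 steps: [10, 44, 55, 67, 97, 63]


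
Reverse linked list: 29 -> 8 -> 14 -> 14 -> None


Step 1: curr=29, set curr.next=prev(None) | reversed so far: 29
Step 2: curr=8, set curr.next=prev(29) | reversed so far: 8 -> 29
Step 3: curr=14, set curr.next=prev(8) | reversed so far: 14 -> 8 -> 29
Step 4: curr=14, set curr.next=prev(14) | reversed so far: 14 -> 14 -> 8 -> 29

14 -> 14 -> 8 -> 29 -> None


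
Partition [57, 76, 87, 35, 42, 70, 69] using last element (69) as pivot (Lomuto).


Pivot: 69
  57 <= 69: advance i (no swap)
  35 <= 69: swap -> [57, 35, 87, 76, 42, 70, 69]
  42 <= 69: swap -> [57, 35, 42, 76, 87, 70, 69]
Place pivot at 3: [57, 35, 42, 69, 87, 70, 76]

Partitioned: [57, 35, 42, 69, 87, 70, 76]


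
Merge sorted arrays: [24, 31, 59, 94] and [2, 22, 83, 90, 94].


Take 2 from B
Take 22 from B
Take 24 from A
Take 31 from A
Take 59 from A
Take 83 from B
Take 90 from B
Take 94 from A

Merged: [2, 22, 24, 31, 59, 83, 90, 94, 94]


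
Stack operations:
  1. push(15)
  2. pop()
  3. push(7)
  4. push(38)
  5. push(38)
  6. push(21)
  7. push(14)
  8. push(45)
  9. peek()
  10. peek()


push(15) -> [15]
pop()->15, []
push(7) -> [7]
push(38) -> [7, 38]
push(38) -> [7, 38, 38]
push(21) -> [7, 38, 38, 21]
push(14) -> [7, 38, 38, 21, 14]
push(45) -> [7, 38, 38, 21, 14, 45]
peek()->45
peek()->45

Final stack: [7, 38, 38, 21, 14, 45]


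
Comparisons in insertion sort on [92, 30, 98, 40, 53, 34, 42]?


Algorithm: insertion sort
Input: [92, 30, 98, 40, 53, 34, 42]
Sorted: [30, 34, 40, 42, 53, 92, 98]

17


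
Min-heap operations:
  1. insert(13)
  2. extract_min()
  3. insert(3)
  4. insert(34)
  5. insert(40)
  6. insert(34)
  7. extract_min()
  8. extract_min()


insert(13) -> [13]
extract_min()->13, []
insert(3) -> [3]
insert(34) -> [3, 34]
insert(40) -> [3, 34, 40]
insert(34) -> [3, 34, 40, 34]
extract_min()->3, [34, 34, 40]
extract_min()->34, [34, 40]

Final heap: [34, 40]


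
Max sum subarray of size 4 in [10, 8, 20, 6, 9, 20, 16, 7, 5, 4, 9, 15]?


[0:4]: 44
[1:5]: 43
[2:6]: 55
[3:7]: 51
[4:8]: 52
[5:9]: 48
[6:10]: 32
[7:11]: 25
[8:12]: 33

Max: 55 at [2:6]


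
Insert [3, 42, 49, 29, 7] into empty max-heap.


Insert 3: [3]
Insert 42: [42, 3]
Insert 49: [49, 3, 42]
Insert 29: [49, 29, 42, 3]
Insert 7: [49, 29, 42, 3, 7]

Final heap: [49, 29, 42, 3, 7]


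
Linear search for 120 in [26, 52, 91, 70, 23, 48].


i=0: 26!=120
i=1: 52!=120
i=2: 91!=120
i=3: 70!=120
i=4: 23!=120
i=5: 48!=120

Not found, 6 comps


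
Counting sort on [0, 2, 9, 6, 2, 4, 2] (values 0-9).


Input: [0, 2, 9, 6, 2, 4, 2]
Counts: [1, 0, 3, 0, 1, 0, 1, 0, 0, 1]

Sorted: [0, 2, 2, 2, 4, 6, 9]


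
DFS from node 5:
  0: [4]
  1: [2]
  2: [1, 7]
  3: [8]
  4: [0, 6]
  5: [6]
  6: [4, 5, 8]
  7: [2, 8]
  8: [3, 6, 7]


Visit 5, push [6]
Visit 6, push [8, 4]
Visit 4, push [0]
Visit 0, push []
Visit 8, push [7, 3]
Visit 3, push []
Visit 7, push [2]
Visit 2, push [1]
Visit 1, push []

DFS order: [5, 6, 4, 0, 8, 3, 7, 2, 1]


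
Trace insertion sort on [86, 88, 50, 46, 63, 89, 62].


Initial: [86, 88, 50, 46, 63, 89, 62]
Insert 88: [86, 88, 50, 46, 63, 89, 62]
Insert 50: [50, 86, 88, 46, 63, 89, 62]
Insert 46: [46, 50, 86, 88, 63, 89, 62]
Insert 63: [46, 50, 63, 86, 88, 89, 62]
Insert 89: [46, 50, 63, 86, 88, 89, 62]
Insert 62: [46, 50, 62, 63, 86, 88, 89]

Sorted: [46, 50, 62, 63, 86, 88, 89]


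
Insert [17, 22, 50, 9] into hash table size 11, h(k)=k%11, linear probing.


Insert 17: h=6 -> slot 6
Insert 22: h=0 -> slot 0
Insert 50: h=6, 1 probes -> slot 7
Insert 9: h=9 -> slot 9

Table: [22, None, None, None, None, None, 17, 50, None, 9, None]


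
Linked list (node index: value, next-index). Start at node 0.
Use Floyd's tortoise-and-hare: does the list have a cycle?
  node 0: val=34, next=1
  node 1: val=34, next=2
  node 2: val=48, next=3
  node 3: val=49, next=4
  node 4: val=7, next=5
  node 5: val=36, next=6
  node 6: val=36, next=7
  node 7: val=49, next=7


Floyd's tortoise (slow, +1) and hare (fast, +2):
  init: slow=0, fast=0
  step 1: slow=1, fast=2
  step 2: slow=2, fast=4
  step 3: slow=3, fast=6
  step 4: slow=4, fast=7
  step 5: slow=5, fast=7
  step 6: slow=6, fast=7
  step 7: slow=7, fast=7
  slow == fast at node 7: cycle detected

Cycle: yes


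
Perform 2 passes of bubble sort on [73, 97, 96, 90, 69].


Initial: [73, 97, 96, 90, 69]
Pass 1: [73, 96, 90, 69, 97] (3 swaps)
Pass 2: [73, 90, 69, 96, 97] (2 swaps)

After 2 passes: [73, 90, 69, 96, 97]


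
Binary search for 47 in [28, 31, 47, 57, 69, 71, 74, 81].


Step 1: lo=0, hi=7, mid=3, val=57
Step 2: lo=0, hi=2, mid=1, val=31
Step 3: lo=2, hi=2, mid=2, val=47

Found at index 2


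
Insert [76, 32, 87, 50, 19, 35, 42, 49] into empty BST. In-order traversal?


Insert 76: root
Insert 32: L from 76
Insert 87: R from 76
Insert 50: L from 76 -> R from 32
Insert 19: L from 76 -> L from 32
Insert 35: L from 76 -> R from 32 -> L from 50
Insert 42: L from 76 -> R from 32 -> L from 50 -> R from 35
Insert 49: L from 76 -> R from 32 -> L from 50 -> R from 35 -> R from 42

In-order: [19, 32, 35, 42, 49, 50, 76, 87]


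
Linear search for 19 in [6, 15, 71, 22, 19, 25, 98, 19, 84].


i=0: 6!=19
i=1: 15!=19
i=2: 71!=19
i=3: 22!=19
i=4: 19==19 found!

Found at 4, 5 comps


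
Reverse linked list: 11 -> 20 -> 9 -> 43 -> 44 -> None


Step 1: curr=11, set curr.next=prev(None) | reversed so far: 11
Step 2: curr=20, set curr.next=prev(11) | reversed so far: 20 -> 11
Step 3: curr=9, set curr.next=prev(20) | reversed so far: 9 -> 20 -> 11
Step 4: curr=43, set curr.next=prev(9) | reversed so far: 43 -> 9 -> 20 -> 11
Step 5: curr=44, set curr.next=prev(43) | reversed so far: 44 -> 43 -> 9 -> 20 -> 11

44 -> 43 -> 9 -> 20 -> 11 -> None


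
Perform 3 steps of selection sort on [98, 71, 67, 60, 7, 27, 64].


Initial: [98, 71, 67, 60, 7, 27, 64]
Step 1: min=7 at 4
  Swap: [7, 71, 67, 60, 98, 27, 64]
Step 2: min=27 at 5
  Swap: [7, 27, 67, 60, 98, 71, 64]
Step 3: min=60 at 3
  Swap: [7, 27, 60, 67, 98, 71, 64]

After 3 steps: [7, 27, 60, 67, 98, 71, 64]


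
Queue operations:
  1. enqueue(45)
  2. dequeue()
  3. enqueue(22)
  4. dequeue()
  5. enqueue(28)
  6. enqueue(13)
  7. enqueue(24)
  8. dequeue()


enqueue(45) -> [45]
dequeue()->45, []
enqueue(22) -> [22]
dequeue()->22, []
enqueue(28) -> [28]
enqueue(13) -> [28, 13]
enqueue(24) -> [28, 13, 24]
dequeue()->28, [13, 24]

Final queue: [13, 24]


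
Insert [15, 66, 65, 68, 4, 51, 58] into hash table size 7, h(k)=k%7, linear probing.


Insert 15: h=1 -> slot 1
Insert 66: h=3 -> slot 3
Insert 65: h=2 -> slot 2
Insert 68: h=5 -> slot 5
Insert 4: h=4 -> slot 4
Insert 51: h=2, 4 probes -> slot 6
Insert 58: h=2, 5 probes -> slot 0

Table: [58, 15, 65, 66, 4, 68, 51]


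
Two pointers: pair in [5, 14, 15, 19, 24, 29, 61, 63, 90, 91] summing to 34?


lo=0(5)+hi=9(91)=96
lo=0(5)+hi=8(90)=95
lo=0(5)+hi=7(63)=68
lo=0(5)+hi=6(61)=66
lo=0(5)+hi=5(29)=34

Yes: 5+29=34


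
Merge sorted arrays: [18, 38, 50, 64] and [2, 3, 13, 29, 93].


Take 2 from B
Take 3 from B
Take 13 from B
Take 18 from A
Take 29 from B
Take 38 from A
Take 50 from A
Take 64 from A

Merged: [2, 3, 13, 18, 29, 38, 50, 64, 93]


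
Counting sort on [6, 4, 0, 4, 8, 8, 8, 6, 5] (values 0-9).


Input: [6, 4, 0, 4, 8, 8, 8, 6, 5]
Counts: [1, 0, 0, 0, 2, 1, 2, 0, 3, 0]

Sorted: [0, 4, 4, 5, 6, 6, 8, 8, 8]


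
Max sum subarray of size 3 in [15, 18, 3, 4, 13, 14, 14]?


[0:3]: 36
[1:4]: 25
[2:5]: 20
[3:6]: 31
[4:7]: 41

Max: 41 at [4:7]


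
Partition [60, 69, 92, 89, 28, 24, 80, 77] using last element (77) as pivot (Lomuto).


Pivot: 77
  60 <= 77: advance i (no swap)
  69 <= 77: advance i (no swap)
  28 <= 77: swap -> [60, 69, 28, 89, 92, 24, 80, 77]
  24 <= 77: swap -> [60, 69, 28, 24, 92, 89, 80, 77]
Place pivot at 4: [60, 69, 28, 24, 77, 89, 80, 92]

Partitioned: [60, 69, 28, 24, 77, 89, 80, 92]


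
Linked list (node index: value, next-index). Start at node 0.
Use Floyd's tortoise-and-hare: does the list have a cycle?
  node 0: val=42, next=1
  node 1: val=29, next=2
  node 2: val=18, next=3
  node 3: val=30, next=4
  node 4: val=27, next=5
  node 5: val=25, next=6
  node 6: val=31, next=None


Floyd's tortoise (slow, +1) and hare (fast, +2):
  init: slow=0, fast=0
  step 1: slow=1, fast=2
  step 2: slow=2, fast=4
  step 3: slow=3, fast=6
  step 4: fast -> None, no cycle

Cycle: no


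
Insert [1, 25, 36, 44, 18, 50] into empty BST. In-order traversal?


Insert 1: root
Insert 25: R from 1
Insert 36: R from 1 -> R from 25
Insert 44: R from 1 -> R from 25 -> R from 36
Insert 18: R from 1 -> L from 25
Insert 50: R from 1 -> R from 25 -> R from 36 -> R from 44

In-order: [1, 18, 25, 36, 44, 50]


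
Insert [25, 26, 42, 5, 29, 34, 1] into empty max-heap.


Insert 25: [25]
Insert 26: [26, 25]
Insert 42: [42, 25, 26]
Insert 5: [42, 25, 26, 5]
Insert 29: [42, 29, 26, 5, 25]
Insert 34: [42, 29, 34, 5, 25, 26]
Insert 1: [42, 29, 34, 5, 25, 26, 1]

Final heap: [42, 29, 34, 5, 25, 26, 1]


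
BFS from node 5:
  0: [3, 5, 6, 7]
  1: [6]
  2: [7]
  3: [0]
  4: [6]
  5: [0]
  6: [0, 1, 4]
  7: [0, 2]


Visit 5, enqueue [0]
Visit 0, enqueue [3, 6, 7]
Visit 3, enqueue []
Visit 6, enqueue [1, 4]
Visit 7, enqueue [2]
Visit 1, enqueue []
Visit 4, enqueue []
Visit 2, enqueue []

BFS order: [5, 0, 3, 6, 7, 1, 4, 2]


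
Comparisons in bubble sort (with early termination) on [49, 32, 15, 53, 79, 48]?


Algorithm: bubble sort (with early termination)
Input: [49, 32, 15, 53, 79, 48]
Sorted: [15, 32, 48, 49, 53, 79]

14


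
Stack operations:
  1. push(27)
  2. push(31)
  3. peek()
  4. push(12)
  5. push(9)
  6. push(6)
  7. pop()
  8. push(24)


push(27) -> [27]
push(31) -> [27, 31]
peek()->31
push(12) -> [27, 31, 12]
push(9) -> [27, 31, 12, 9]
push(6) -> [27, 31, 12, 9, 6]
pop()->6, [27, 31, 12, 9]
push(24) -> [27, 31, 12, 9, 24]

Final stack: [27, 31, 12, 9, 24]


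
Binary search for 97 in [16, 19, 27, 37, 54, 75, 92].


Step 1: lo=0, hi=6, mid=3, val=37
Step 2: lo=4, hi=6, mid=5, val=75
Step 3: lo=6, hi=6, mid=6, val=92

Not found


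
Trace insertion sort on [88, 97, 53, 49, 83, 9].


Initial: [88, 97, 53, 49, 83, 9]
Insert 97: [88, 97, 53, 49, 83, 9]
Insert 53: [53, 88, 97, 49, 83, 9]
Insert 49: [49, 53, 88, 97, 83, 9]
Insert 83: [49, 53, 83, 88, 97, 9]
Insert 9: [9, 49, 53, 83, 88, 97]

Sorted: [9, 49, 53, 83, 88, 97]


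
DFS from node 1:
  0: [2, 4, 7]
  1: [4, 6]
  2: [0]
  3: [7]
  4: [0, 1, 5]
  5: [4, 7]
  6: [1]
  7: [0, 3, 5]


Visit 1, push [6, 4]
Visit 4, push [5, 0]
Visit 0, push [7, 2]
Visit 2, push []
Visit 7, push [5, 3]
Visit 3, push []
Visit 5, push []
Visit 6, push []

DFS order: [1, 4, 0, 2, 7, 3, 5, 6]


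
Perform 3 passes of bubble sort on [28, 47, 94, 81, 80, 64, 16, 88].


Initial: [28, 47, 94, 81, 80, 64, 16, 88]
Pass 1: [28, 47, 81, 80, 64, 16, 88, 94] (5 swaps)
Pass 2: [28, 47, 80, 64, 16, 81, 88, 94] (3 swaps)
Pass 3: [28, 47, 64, 16, 80, 81, 88, 94] (2 swaps)

After 3 passes: [28, 47, 64, 16, 80, 81, 88, 94]


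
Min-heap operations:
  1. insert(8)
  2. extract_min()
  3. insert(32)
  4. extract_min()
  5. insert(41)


insert(8) -> [8]
extract_min()->8, []
insert(32) -> [32]
extract_min()->32, []
insert(41) -> [41]

Final heap: [41]


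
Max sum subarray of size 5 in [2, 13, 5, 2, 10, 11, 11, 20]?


[0:5]: 32
[1:6]: 41
[2:7]: 39
[3:8]: 54

Max: 54 at [3:8]


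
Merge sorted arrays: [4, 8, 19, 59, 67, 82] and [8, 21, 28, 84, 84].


Take 4 from A
Take 8 from A
Take 8 from B
Take 19 from A
Take 21 from B
Take 28 from B
Take 59 from A
Take 67 from A
Take 82 from A

Merged: [4, 8, 8, 19, 21, 28, 59, 67, 82, 84, 84]


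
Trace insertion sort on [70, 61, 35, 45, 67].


Initial: [70, 61, 35, 45, 67]
Insert 61: [61, 70, 35, 45, 67]
Insert 35: [35, 61, 70, 45, 67]
Insert 45: [35, 45, 61, 70, 67]
Insert 67: [35, 45, 61, 67, 70]

Sorted: [35, 45, 61, 67, 70]


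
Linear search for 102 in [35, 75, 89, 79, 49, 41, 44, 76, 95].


i=0: 35!=102
i=1: 75!=102
i=2: 89!=102
i=3: 79!=102
i=4: 49!=102
i=5: 41!=102
i=6: 44!=102
i=7: 76!=102
i=8: 95!=102

Not found, 9 comps


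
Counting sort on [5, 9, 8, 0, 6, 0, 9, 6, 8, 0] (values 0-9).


Input: [5, 9, 8, 0, 6, 0, 9, 6, 8, 0]
Counts: [3, 0, 0, 0, 0, 1, 2, 0, 2, 2]

Sorted: [0, 0, 0, 5, 6, 6, 8, 8, 9, 9]


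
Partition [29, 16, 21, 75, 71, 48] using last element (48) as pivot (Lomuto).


Pivot: 48
  29 <= 48: advance i (no swap)
  16 <= 48: advance i (no swap)
  21 <= 48: advance i (no swap)
Place pivot at 3: [29, 16, 21, 48, 71, 75]

Partitioned: [29, 16, 21, 48, 71, 75]


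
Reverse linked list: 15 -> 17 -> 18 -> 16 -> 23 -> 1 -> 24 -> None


Step 1: curr=15, set curr.next=prev(None) | reversed so far: 15
Step 2: curr=17, set curr.next=prev(15) | reversed so far: 17 -> 15
Step 3: curr=18, set curr.next=prev(17) | reversed so far: 18 -> 17 -> 15
Step 4: curr=16, set curr.next=prev(18) | reversed so far: 16 -> 18 -> 17 -> 15
Step 5: curr=23, set curr.next=prev(16) | reversed so far: 23 -> 16 -> 18 -> 17 -> 15
Step 6: curr=1, set curr.next=prev(23) | reversed so far: 1 -> 23 -> 16 -> 18 -> 17 -> 15
Step 7: curr=24, set curr.next=prev(1) | reversed so far: 24 -> 1 -> 23 -> 16 -> 18 -> 17 -> 15

24 -> 1 -> 23 -> 16 -> 18 -> 17 -> 15 -> None


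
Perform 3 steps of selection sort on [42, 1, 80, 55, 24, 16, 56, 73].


Initial: [42, 1, 80, 55, 24, 16, 56, 73]
Step 1: min=1 at 1
  Swap: [1, 42, 80, 55, 24, 16, 56, 73]
Step 2: min=16 at 5
  Swap: [1, 16, 80, 55, 24, 42, 56, 73]
Step 3: min=24 at 4
  Swap: [1, 16, 24, 55, 80, 42, 56, 73]

After 3 steps: [1, 16, 24, 55, 80, 42, 56, 73]


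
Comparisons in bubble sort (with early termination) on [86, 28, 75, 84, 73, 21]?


Algorithm: bubble sort (with early termination)
Input: [86, 28, 75, 84, 73, 21]
Sorted: [21, 28, 73, 75, 84, 86]

15


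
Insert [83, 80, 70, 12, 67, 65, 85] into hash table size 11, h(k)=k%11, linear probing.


Insert 83: h=6 -> slot 6
Insert 80: h=3 -> slot 3
Insert 70: h=4 -> slot 4
Insert 12: h=1 -> slot 1
Insert 67: h=1, 1 probes -> slot 2
Insert 65: h=10 -> slot 10
Insert 85: h=8 -> slot 8

Table: [None, 12, 67, 80, 70, None, 83, None, 85, None, 65]


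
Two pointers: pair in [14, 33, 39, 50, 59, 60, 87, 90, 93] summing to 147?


lo=0(14)+hi=8(93)=107
lo=1(33)+hi=8(93)=126
lo=2(39)+hi=8(93)=132
lo=3(50)+hi=8(93)=143
lo=4(59)+hi=8(93)=152
lo=4(59)+hi=7(90)=149
lo=4(59)+hi=6(87)=146
lo=5(60)+hi=6(87)=147

Yes: 60+87=147


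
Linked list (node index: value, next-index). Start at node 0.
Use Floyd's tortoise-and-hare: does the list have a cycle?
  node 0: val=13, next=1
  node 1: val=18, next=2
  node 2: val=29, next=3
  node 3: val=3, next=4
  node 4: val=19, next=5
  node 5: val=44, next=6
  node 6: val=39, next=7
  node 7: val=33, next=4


Floyd's tortoise (slow, +1) and hare (fast, +2):
  init: slow=0, fast=0
  step 1: slow=1, fast=2
  step 2: slow=2, fast=4
  step 3: slow=3, fast=6
  step 4: slow=4, fast=4
  slow == fast at node 4: cycle detected

Cycle: yes


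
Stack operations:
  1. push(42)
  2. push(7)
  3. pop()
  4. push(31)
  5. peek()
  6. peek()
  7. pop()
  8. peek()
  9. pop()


push(42) -> [42]
push(7) -> [42, 7]
pop()->7, [42]
push(31) -> [42, 31]
peek()->31
peek()->31
pop()->31, [42]
peek()->42
pop()->42, []

Final stack: []


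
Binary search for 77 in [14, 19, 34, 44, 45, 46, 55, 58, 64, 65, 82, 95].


Step 1: lo=0, hi=11, mid=5, val=46
Step 2: lo=6, hi=11, mid=8, val=64
Step 3: lo=9, hi=11, mid=10, val=82
Step 4: lo=9, hi=9, mid=9, val=65

Not found


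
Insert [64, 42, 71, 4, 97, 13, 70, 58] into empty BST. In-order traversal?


Insert 64: root
Insert 42: L from 64
Insert 71: R from 64
Insert 4: L from 64 -> L from 42
Insert 97: R from 64 -> R from 71
Insert 13: L from 64 -> L from 42 -> R from 4
Insert 70: R from 64 -> L from 71
Insert 58: L from 64 -> R from 42

In-order: [4, 13, 42, 58, 64, 70, 71, 97]


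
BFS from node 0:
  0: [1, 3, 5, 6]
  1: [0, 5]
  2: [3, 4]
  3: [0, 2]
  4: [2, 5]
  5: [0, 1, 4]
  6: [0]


Visit 0, enqueue [1, 3, 5, 6]
Visit 1, enqueue []
Visit 3, enqueue [2]
Visit 5, enqueue [4]
Visit 6, enqueue []
Visit 2, enqueue []
Visit 4, enqueue []

BFS order: [0, 1, 3, 5, 6, 2, 4]


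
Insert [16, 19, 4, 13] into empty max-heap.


Insert 16: [16]
Insert 19: [19, 16]
Insert 4: [19, 16, 4]
Insert 13: [19, 16, 4, 13]

Final heap: [19, 16, 4, 13]


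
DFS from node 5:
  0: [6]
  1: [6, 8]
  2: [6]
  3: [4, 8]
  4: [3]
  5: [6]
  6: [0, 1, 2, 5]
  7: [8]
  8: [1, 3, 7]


Visit 5, push [6]
Visit 6, push [2, 1, 0]
Visit 0, push []
Visit 1, push [8]
Visit 8, push [7, 3]
Visit 3, push [4]
Visit 4, push []
Visit 7, push []
Visit 2, push []

DFS order: [5, 6, 0, 1, 8, 3, 4, 7, 2]


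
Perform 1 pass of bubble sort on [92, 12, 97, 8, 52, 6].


Initial: [92, 12, 97, 8, 52, 6]
Pass 1: [12, 92, 8, 52, 6, 97] (4 swaps)

After 1 pass: [12, 92, 8, 52, 6, 97]


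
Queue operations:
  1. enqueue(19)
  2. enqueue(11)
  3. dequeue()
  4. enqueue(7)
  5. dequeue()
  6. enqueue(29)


enqueue(19) -> [19]
enqueue(11) -> [19, 11]
dequeue()->19, [11]
enqueue(7) -> [11, 7]
dequeue()->11, [7]
enqueue(29) -> [7, 29]

Final queue: [7, 29]


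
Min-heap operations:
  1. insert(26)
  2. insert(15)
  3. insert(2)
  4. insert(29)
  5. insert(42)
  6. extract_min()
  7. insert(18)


insert(26) -> [26]
insert(15) -> [15, 26]
insert(2) -> [2, 26, 15]
insert(29) -> [2, 26, 15, 29]
insert(42) -> [2, 26, 15, 29, 42]
extract_min()->2, [15, 26, 42, 29]
insert(18) -> [15, 18, 42, 29, 26]

Final heap: [15, 18, 42, 29, 26]


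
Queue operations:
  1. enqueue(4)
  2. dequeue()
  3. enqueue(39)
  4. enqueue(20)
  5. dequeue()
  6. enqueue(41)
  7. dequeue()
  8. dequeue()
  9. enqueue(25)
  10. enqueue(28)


enqueue(4) -> [4]
dequeue()->4, []
enqueue(39) -> [39]
enqueue(20) -> [39, 20]
dequeue()->39, [20]
enqueue(41) -> [20, 41]
dequeue()->20, [41]
dequeue()->41, []
enqueue(25) -> [25]
enqueue(28) -> [25, 28]

Final queue: [25, 28]


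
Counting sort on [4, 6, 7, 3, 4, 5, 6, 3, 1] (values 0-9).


Input: [4, 6, 7, 3, 4, 5, 6, 3, 1]
Counts: [0, 1, 0, 2, 2, 1, 2, 1, 0, 0]

Sorted: [1, 3, 3, 4, 4, 5, 6, 6, 7]


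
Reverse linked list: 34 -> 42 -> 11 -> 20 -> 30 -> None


Step 1: curr=34, set curr.next=prev(None) | reversed so far: 34
Step 2: curr=42, set curr.next=prev(34) | reversed so far: 42 -> 34
Step 3: curr=11, set curr.next=prev(42) | reversed so far: 11 -> 42 -> 34
Step 4: curr=20, set curr.next=prev(11) | reversed so far: 20 -> 11 -> 42 -> 34
Step 5: curr=30, set curr.next=prev(20) | reversed so far: 30 -> 20 -> 11 -> 42 -> 34

30 -> 20 -> 11 -> 42 -> 34 -> None


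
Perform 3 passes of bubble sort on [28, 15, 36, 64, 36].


Initial: [28, 15, 36, 64, 36]
Pass 1: [15, 28, 36, 36, 64] (2 swaps)
Pass 2: [15, 28, 36, 36, 64] (0 swaps)
Pass 3: [15, 28, 36, 36, 64] (0 swaps)

After 3 passes: [15, 28, 36, 36, 64]


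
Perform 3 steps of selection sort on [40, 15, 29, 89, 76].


Initial: [40, 15, 29, 89, 76]
Step 1: min=15 at 1
  Swap: [15, 40, 29, 89, 76]
Step 2: min=29 at 2
  Swap: [15, 29, 40, 89, 76]
Step 3: min=40 at 2
  Swap: [15, 29, 40, 89, 76]

After 3 steps: [15, 29, 40, 89, 76]


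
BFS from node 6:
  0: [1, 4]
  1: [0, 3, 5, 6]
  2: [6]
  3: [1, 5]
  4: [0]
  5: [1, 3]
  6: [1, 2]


Visit 6, enqueue [1, 2]
Visit 1, enqueue [0, 3, 5]
Visit 2, enqueue []
Visit 0, enqueue [4]
Visit 3, enqueue []
Visit 5, enqueue []
Visit 4, enqueue []

BFS order: [6, 1, 2, 0, 3, 5, 4]


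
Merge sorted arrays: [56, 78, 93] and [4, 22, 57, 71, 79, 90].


Take 4 from B
Take 22 from B
Take 56 from A
Take 57 from B
Take 71 from B
Take 78 from A
Take 79 from B
Take 90 from B

Merged: [4, 22, 56, 57, 71, 78, 79, 90, 93]


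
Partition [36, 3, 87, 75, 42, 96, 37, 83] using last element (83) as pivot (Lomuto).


Pivot: 83
  36 <= 83: advance i (no swap)
  3 <= 83: advance i (no swap)
  75 <= 83: swap -> [36, 3, 75, 87, 42, 96, 37, 83]
  42 <= 83: swap -> [36, 3, 75, 42, 87, 96, 37, 83]
  37 <= 83: swap -> [36, 3, 75, 42, 37, 96, 87, 83]
Place pivot at 5: [36, 3, 75, 42, 37, 83, 87, 96]

Partitioned: [36, 3, 75, 42, 37, 83, 87, 96]


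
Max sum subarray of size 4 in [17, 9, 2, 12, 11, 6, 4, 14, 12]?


[0:4]: 40
[1:5]: 34
[2:6]: 31
[3:7]: 33
[4:8]: 35
[5:9]: 36

Max: 40 at [0:4]


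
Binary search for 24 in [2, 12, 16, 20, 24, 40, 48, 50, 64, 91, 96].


Step 1: lo=0, hi=10, mid=5, val=40
Step 2: lo=0, hi=4, mid=2, val=16
Step 3: lo=3, hi=4, mid=3, val=20
Step 4: lo=4, hi=4, mid=4, val=24

Found at index 4


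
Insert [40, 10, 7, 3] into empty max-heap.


Insert 40: [40]
Insert 10: [40, 10]
Insert 7: [40, 10, 7]
Insert 3: [40, 10, 7, 3]

Final heap: [40, 10, 7, 3]


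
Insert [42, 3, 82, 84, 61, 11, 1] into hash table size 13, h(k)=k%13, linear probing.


Insert 42: h=3 -> slot 3
Insert 3: h=3, 1 probes -> slot 4
Insert 82: h=4, 1 probes -> slot 5
Insert 84: h=6 -> slot 6
Insert 61: h=9 -> slot 9
Insert 11: h=11 -> slot 11
Insert 1: h=1 -> slot 1

Table: [None, 1, None, 42, 3, 82, 84, None, None, 61, None, 11, None]


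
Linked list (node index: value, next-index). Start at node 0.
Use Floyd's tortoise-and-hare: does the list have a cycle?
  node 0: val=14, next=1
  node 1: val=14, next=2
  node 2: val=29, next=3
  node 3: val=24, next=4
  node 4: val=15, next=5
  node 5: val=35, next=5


Floyd's tortoise (slow, +1) and hare (fast, +2):
  init: slow=0, fast=0
  step 1: slow=1, fast=2
  step 2: slow=2, fast=4
  step 3: slow=3, fast=5
  step 4: slow=4, fast=5
  step 5: slow=5, fast=5
  slow == fast at node 5: cycle detected

Cycle: yes


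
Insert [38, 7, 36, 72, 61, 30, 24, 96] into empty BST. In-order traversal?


Insert 38: root
Insert 7: L from 38
Insert 36: L from 38 -> R from 7
Insert 72: R from 38
Insert 61: R from 38 -> L from 72
Insert 30: L from 38 -> R from 7 -> L from 36
Insert 24: L from 38 -> R from 7 -> L from 36 -> L from 30
Insert 96: R from 38 -> R from 72

In-order: [7, 24, 30, 36, 38, 61, 72, 96]


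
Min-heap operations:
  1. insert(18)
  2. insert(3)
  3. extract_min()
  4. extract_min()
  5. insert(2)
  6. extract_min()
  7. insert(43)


insert(18) -> [18]
insert(3) -> [3, 18]
extract_min()->3, [18]
extract_min()->18, []
insert(2) -> [2]
extract_min()->2, []
insert(43) -> [43]

Final heap: [43]


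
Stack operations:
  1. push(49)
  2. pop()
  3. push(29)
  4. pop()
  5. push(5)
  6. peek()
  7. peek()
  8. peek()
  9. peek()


push(49) -> [49]
pop()->49, []
push(29) -> [29]
pop()->29, []
push(5) -> [5]
peek()->5
peek()->5
peek()->5
peek()->5

Final stack: [5]


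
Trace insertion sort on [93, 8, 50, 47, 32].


Initial: [93, 8, 50, 47, 32]
Insert 8: [8, 93, 50, 47, 32]
Insert 50: [8, 50, 93, 47, 32]
Insert 47: [8, 47, 50, 93, 32]
Insert 32: [8, 32, 47, 50, 93]

Sorted: [8, 32, 47, 50, 93]


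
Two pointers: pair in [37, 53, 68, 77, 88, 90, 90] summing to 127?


lo=0(37)+hi=6(90)=127

Yes: 37+90=127


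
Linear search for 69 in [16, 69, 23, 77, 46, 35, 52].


i=0: 16!=69
i=1: 69==69 found!

Found at 1, 2 comps


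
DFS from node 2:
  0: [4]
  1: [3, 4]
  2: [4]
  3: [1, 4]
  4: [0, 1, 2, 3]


Visit 2, push [4]
Visit 4, push [3, 1, 0]
Visit 0, push []
Visit 1, push [3]
Visit 3, push []

DFS order: [2, 4, 0, 1, 3]


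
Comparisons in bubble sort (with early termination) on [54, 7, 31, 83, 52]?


Algorithm: bubble sort (with early termination)
Input: [54, 7, 31, 83, 52]
Sorted: [7, 31, 52, 54, 83]

9


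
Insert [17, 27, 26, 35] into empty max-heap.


Insert 17: [17]
Insert 27: [27, 17]
Insert 26: [27, 17, 26]
Insert 35: [35, 27, 26, 17]

Final heap: [35, 27, 26, 17]


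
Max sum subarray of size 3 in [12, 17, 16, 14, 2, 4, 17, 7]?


[0:3]: 45
[1:4]: 47
[2:5]: 32
[3:6]: 20
[4:7]: 23
[5:8]: 28

Max: 47 at [1:4]


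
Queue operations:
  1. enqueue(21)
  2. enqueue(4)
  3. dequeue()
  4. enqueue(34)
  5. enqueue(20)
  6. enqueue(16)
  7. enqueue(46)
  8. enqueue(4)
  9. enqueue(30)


enqueue(21) -> [21]
enqueue(4) -> [21, 4]
dequeue()->21, [4]
enqueue(34) -> [4, 34]
enqueue(20) -> [4, 34, 20]
enqueue(16) -> [4, 34, 20, 16]
enqueue(46) -> [4, 34, 20, 16, 46]
enqueue(4) -> [4, 34, 20, 16, 46, 4]
enqueue(30) -> [4, 34, 20, 16, 46, 4, 30]

Final queue: [4, 34, 20, 16, 46, 4, 30]


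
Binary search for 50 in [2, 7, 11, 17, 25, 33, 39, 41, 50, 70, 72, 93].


Step 1: lo=0, hi=11, mid=5, val=33
Step 2: lo=6, hi=11, mid=8, val=50

Found at index 8


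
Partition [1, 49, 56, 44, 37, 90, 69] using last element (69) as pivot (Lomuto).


Pivot: 69
  1 <= 69: advance i (no swap)
  49 <= 69: advance i (no swap)
  56 <= 69: advance i (no swap)
  44 <= 69: advance i (no swap)
  37 <= 69: advance i (no swap)
Place pivot at 5: [1, 49, 56, 44, 37, 69, 90]

Partitioned: [1, 49, 56, 44, 37, 69, 90]


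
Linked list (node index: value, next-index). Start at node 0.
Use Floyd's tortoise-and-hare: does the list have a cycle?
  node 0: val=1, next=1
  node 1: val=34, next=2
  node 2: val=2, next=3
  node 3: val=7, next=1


Floyd's tortoise (slow, +1) and hare (fast, +2):
  init: slow=0, fast=0
  step 1: slow=1, fast=2
  step 2: slow=2, fast=1
  step 3: slow=3, fast=3
  slow == fast at node 3: cycle detected

Cycle: yes


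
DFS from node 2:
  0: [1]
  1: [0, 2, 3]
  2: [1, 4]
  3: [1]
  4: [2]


Visit 2, push [4, 1]
Visit 1, push [3, 0]
Visit 0, push []
Visit 3, push []
Visit 4, push []

DFS order: [2, 1, 0, 3, 4]


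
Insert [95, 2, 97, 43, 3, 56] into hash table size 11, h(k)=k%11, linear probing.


Insert 95: h=7 -> slot 7
Insert 2: h=2 -> slot 2
Insert 97: h=9 -> slot 9
Insert 43: h=10 -> slot 10
Insert 3: h=3 -> slot 3
Insert 56: h=1 -> slot 1

Table: [None, 56, 2, 3, None, None, None, 95, None, 97, 43]


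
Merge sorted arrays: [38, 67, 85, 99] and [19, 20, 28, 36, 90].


Take 19 from B
Take 20 from B
Take 28 from B
Take 36 from B
Take 38 from A
Take 67 from A
Take 85 from A
Take 90 from B

Merged: [19, 20, 28, 36, 38, 67, 85, 90, 99]


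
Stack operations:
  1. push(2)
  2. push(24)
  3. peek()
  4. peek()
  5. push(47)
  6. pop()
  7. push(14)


push(2) -> [2]
push(24) -> [2, 24]
peek()->24
peek()->24
push(47) -> [2, 24, 47]
pop()->47, [2, 24]
push(14) -> [2, 24, 14]

Final stack: [2, 24, 14]


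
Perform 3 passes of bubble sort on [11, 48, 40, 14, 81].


Initial: [11, 48, 40, 14, 81]
Pass 1: [11, 40, 14, 48, 81] (2 swaps)
Pass 2: [11, 14, 40, 48, 81] (1 swaps)
Pass 3: [11, 14, 40, 48, 81] (0 swaps)

After 3 passes: [11, 14, 40, 48, 81]


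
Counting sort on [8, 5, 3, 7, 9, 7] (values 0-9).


Input: [8, 5, 3, 7, 9, 7]
Counts: [0, 0, 0, 1, 0, 1, 0, 2, 1, 1]

Sorted: [3, 5, 7, 7, 8, 9]


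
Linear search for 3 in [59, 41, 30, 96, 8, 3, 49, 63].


i=0: 59!=3
i=1: 41!=3
i=2: 30!=3
i=3: 96!=3
i=4: 8!=3
i=5: 3==3 found!

Found at 5, 6 comps


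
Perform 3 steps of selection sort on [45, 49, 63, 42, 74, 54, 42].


Initial: [45, 49, 63, 42, 74, 54, 42]
Step 1: min=42 at 3
  Swap: [42, 49, 63, 45, 74, 54, 42]
Step 2: min=42 at 6
  Swap: [42, 42, 63, 45, 74, 54, 49]
Step 3: min=45 at 3
  Swap: [42, 42, 45, 63, 74, 54, 49]

After 3 steps: [42, 42, 45, 63, 74, 54, 49]


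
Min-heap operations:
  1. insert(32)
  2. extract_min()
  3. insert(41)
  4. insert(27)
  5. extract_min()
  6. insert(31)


insert(32) -> [32]
extract_min()->32, []
insert(41) -> [41]
insert(27) -> [27, 41]
extract_min()->27, [41]
insert(31) -> [31, 41]

Final heap: [31, 41]


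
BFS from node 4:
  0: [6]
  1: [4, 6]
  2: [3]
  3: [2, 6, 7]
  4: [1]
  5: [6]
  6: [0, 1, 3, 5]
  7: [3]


Visit 4, enqueue [1]
Visit 1, enqueue [6]
Visit 6, enqueue [0, 3, 5]
Visit 0, enqueue []
Visit 3, enqueue [2, 7]
Visit 5, enqueue []
Visit 2, enqueue []
Visit 7, enqueue []

BFS order: [4, 1, 6, 0, 3, 5, 2, 7]


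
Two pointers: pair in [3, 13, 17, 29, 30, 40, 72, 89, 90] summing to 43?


lo=0(3)+hi=8(90)=93
lo=0(3)+hi=7(89)=92
lo=0(3)+hi=6(72)=75
lo=0(3)+hi=5(40)=43

Yes: 3+40=43


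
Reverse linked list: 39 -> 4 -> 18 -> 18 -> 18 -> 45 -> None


Step 1: curr=39, set curr.next=prev(None) | reversed so far: 39
Step 2: curr=4, set curr.next=prev(39) | reversed so far: 4 -> 39
Step 3: curr=18, set curr.next=prev(4) | reversed so far: 18 -> 4 -> 39
Step 4: curr=18, set curr.next=prev(18) | reversed so far: 18 -> 18 -> 4 -> 39
Step 5: curr=18, set curr.next=prev(18) | reversed so far: 18 -> 18 -> 18 -> 4 -> 39
Step 6: curr=45, set curr.next=prev(18) | reversed so far: 45 -> 18 -> 18 -> 18 -> 4 -> 39

45 -> 18 -> 18 -> 18 -> 4 -> 39 -> None


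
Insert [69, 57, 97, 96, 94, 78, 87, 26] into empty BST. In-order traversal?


Insert 69: root
Insert 57: L from 69
Insert 97: R from 69
Insert 96: R from 69 -> L from 97
Insert 94: R from 69 -> L from 97 -> L from 96
Insert 78: R from 69 -> L from 97 -> L from 96 -> L from 94
Insert 87: R from 69 -> L from 97 -> L from 96 -> L from 94 -> R from 78
Insert 26: L from 69 -> L from 57

In-order: [26, 57, 69, 78, 87, 94, 96, 97]


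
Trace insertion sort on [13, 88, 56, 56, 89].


Initial: [13, 88, 56, 56, 89]
Insert 88: [13, 88, 56, 56, 89]
Insert 56: [13, 56, 88, 56, 89]
Insert 56: [13, 56, 56, 88, 89]
Insert 89: [13, 56, 56, 88, 89]

Sorted: [13, 56, 56, 88, 89]


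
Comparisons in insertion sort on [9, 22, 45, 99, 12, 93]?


Algorithm: insertion sort
Input: [9, 22, 45, 99, 12, 93]
Sorted: [9, 12, 22, 45, 93, 99]

9


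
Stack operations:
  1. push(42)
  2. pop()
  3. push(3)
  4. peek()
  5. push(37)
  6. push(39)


push(42) -> [42]
pop()->42, []
push(3) -> [3]
peek()->3
push(37) -> [3, 37]
push(39) -> [3, 37, 39]

Final stack: [3, 37, 39]


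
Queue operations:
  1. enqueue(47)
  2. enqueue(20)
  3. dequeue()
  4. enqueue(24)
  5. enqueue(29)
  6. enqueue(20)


enqueue(47) -> [47]
enqueue(20) -> [47, 20]
dequeue()->47, [20]
enqueue(24) -> [20, 24]
enqueue(29) -> [20, 24, 29]
enqueue(20) -> [20, 24, 29, 20]

Final queue: [20, 24, 29, 20]


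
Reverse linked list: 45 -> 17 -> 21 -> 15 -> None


Step 1: curr=45, set curr.next=prev(None) | reversed so far: 45
Step 2: curr=17, set curr.next=prev(45) | reversed so far: 17 -> 45
Step 3: curr=21, set curr.next=prev(17) | reversed so far: 21 -> 17 -> 45
Step 4: curr=15, set curr.next=prev(21) | reversed so far: 15 -> 21 -> 17 -> 45

15 -> 21 -> 17 -> 45 -> None


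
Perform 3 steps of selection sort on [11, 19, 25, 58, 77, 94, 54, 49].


Initial: [11, 19, 25, 58, 77, 94, 54, 49]
Step 1: min=11 at 0
  Swap: [11, 19, 25, 58, 77, 94, 54, 49]
Step 2: min=19 at 1
  Swap: [11, 19, 25, 58, 77, 94, 54, 49]
Step 3: min=25 at 2
  Swap: [11, 19, 25, 58, 77, 94, 54, 49]

After 3 steps: [11, 19, 25, 58, 77, 94, 54, 49]


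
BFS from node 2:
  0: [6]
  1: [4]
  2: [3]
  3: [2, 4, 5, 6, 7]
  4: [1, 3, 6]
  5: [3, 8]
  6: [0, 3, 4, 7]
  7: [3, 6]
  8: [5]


Visit 2, enqueue [3]
Visit 3, enqueue [4, 5, 6, 7]
Visit 4, enqueue [1]
Visit 5, enqueue [8]
Visit 6, enqueue [0]
Visit 7, enqueue []
Visit 1, enqueue []
Visit 8, enqueue []
Visit 0, enqueue []

BFS order: [2, 3, 4, 5, 6, 7, 1, 8, 0]


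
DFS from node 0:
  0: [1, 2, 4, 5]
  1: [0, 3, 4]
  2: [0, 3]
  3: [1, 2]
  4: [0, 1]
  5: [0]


Visit 0, push [5, 4, 2, 1]
Visit 1, push [4, 3]
Visit 3, push [2]
Visit 2, push []
Visit 4, push []
Visit 5, push []

DFS order: [0, 1, 3, 2, 4, 5]


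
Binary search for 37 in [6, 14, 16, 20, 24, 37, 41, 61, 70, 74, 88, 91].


Step 1: lo=0, hi=11, mid=5, val=37

Found at index 5


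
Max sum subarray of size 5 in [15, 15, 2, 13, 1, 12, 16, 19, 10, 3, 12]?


[0:5]: 46
[1:6]: 43
[2:7]: 44
[3:8]: 61
[4:9]: 58
[5:10]: 60
[6:11]: 60

Max: 61 at [3:8]


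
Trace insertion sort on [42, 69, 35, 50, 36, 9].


Initial: [42, 69, 35, 50, 36, 9]
Insert 69: [42, 69, 35, 50, 36, 9]
Insert 35: [35, 42, 69, 50, 36, 9]
Insert 50: [35, 42, 50, 69, 36, 9]
Insert 36: [35, 36, 42, 50, 69, 9]
Insert 9: [9, 35, 36, 42, 50, 69]

Sorted: [9, 35, 36, 42, 50, 69]


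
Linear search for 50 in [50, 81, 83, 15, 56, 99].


i=0: 50==50 found!

Found at 0, 1 comps


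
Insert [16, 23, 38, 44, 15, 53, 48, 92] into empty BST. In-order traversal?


Insert 16: root
Insert 23: R from 16
Insert 38: R from 16 -> R from 23
Insert 44: R from 16 -> R from 23 -> R from 38
Insert 15: L from 16
Insert 53: R from 16 -> R from 23 -> R from 38 -> R from 44
Insert 48: R from 16 -> R from 23 -> R from 38 -> R from 44 -> L from 53
Insert 92: R from 16 -> R from 23 -> R from 38 -> R from 44 -> R from 53

In-order: [15, 16, 23, 38, 44, 48, 53, 92]


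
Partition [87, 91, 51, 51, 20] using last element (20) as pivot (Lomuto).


Pivot: 20
Place pivot at 0: [20, 91, 51, 51, 87]

Partitioned: [20, 91, 51, 51, 87]


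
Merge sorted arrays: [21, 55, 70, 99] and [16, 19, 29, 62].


Take 16 from B
Take 19 from B
Take 21 from A
Take 29 from B
Take 55 from A
Take 62 from B

Merged: [16, 19, 21, 29, 55, 62, 70, 99]


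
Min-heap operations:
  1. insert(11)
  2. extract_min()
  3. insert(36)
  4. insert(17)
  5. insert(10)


insert(11) -> [11]
extract_min()->11, []
insert(36) -> [36]
insert(17) -> [17, 36]
insert(10) -> [10, 36, 17]

Final heap: [10, 36, 17]


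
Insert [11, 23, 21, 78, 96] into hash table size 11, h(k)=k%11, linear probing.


Insert 11: h=0 -> slot 0
Insert 23: h=1 -> slot 1
Insert 21: h=10 -> slot 10
Insert 78: h=1, 1 probes -> slot 2
Insert 96: h=8 -> slot 8

Table: [11, 23, 78, None, None, None, None, None, 96, None, 21]


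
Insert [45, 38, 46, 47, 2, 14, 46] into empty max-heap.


Insert 45: [45]
Insert 38: [45, 38]
Insert 46: [46, 38, 45]
Insert 47: [47, 46, 45, 38]
Insert 2: [47, 46, 45, 38, 2]
Insert 14: [47, 46, 45, 38, 2, 14]
Insert 46: [47, 46, 46, 38, 2, 14, 45]

Final heap: [47, 46, 46, 38, 2, 14, 45]


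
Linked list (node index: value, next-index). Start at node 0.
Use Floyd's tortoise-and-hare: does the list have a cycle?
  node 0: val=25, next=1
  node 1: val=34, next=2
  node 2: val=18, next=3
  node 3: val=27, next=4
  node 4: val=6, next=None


Floyd's tortoise (slow, +1) and hare (fast, +2):
  init: slow=0, fast=0
  step 1: slow=1, fast=2
  step 2: slow=2, fast=4
  step 3: fast -> None, no cycle

Cycle: no


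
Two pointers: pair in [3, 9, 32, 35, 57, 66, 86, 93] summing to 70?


lo=0(3)+hi=7(93)=96
lo=0(3)+hi=6(86)=89
lo=0(3)+hi=5(66)=69
lo=1(9)+hi=5(66)=75
lo=1(9)+hi=4(57)=66
lo=2(32)+hi=4(57)=89
lo=2(32)+hi=3(35)=67

No pair found


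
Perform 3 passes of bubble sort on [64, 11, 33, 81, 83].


Initial: [64, 11, 33, 81, 83]
Pass 1: [11, 33, 64, 81, 83] (2 swaps)
Pass 2: [11, 33, 64, 81, 83] (0 swaps)
Pass 3: [11, 33, 64, 81, 83] (0 swaps)

After 3 passes: [11, 33, 64, 81, 83]


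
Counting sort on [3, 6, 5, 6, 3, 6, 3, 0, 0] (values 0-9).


Input: [3, 6, 5, 6, 3, 6, 3, 0, 0]
Counts: [2, 0, 0, 3, 0, 1, 3, 0, 0, 0]

Sorted: [0, 0, 3, 3, 3, 5, 6, 6, 6]


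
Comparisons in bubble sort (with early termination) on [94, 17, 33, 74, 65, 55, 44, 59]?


Algorithm: bubble sort (with early termination)
Input: [94, 17, 33, 74, 65, 55, 44, 59]
Sorted: [17, 33, 44, 55, 59, 65, 74, 94]

25


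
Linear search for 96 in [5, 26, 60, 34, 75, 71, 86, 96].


i=0: 5!=96
i=1: 26!=96
i=2: 60!=96
i=3: 34!=96
i=4: 75!=96
i=5: 71!=96
i=6: 86!=96
i=7: 96==96 found!

Found at 7, 8 comps


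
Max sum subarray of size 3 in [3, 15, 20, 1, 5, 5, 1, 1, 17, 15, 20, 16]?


[0:3]: 38
[1:4]: 36
[2:5]: 26
[3:6]: 11
[4:7]: 11
[5:8]: 7
[6:9]: 19
[7:10]: 33
[8:11]: 52
[9:12]: 51

Max: 52 at [8:11]
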